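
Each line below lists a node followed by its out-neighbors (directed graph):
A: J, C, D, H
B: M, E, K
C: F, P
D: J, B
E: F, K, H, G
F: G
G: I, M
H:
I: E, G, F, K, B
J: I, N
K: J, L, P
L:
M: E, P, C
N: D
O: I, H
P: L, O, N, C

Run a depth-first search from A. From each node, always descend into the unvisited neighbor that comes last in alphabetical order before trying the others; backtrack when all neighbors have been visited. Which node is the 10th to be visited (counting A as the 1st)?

K

Visit A
A → J
J → N
N → D
D → B
B → M
M → P
P → O
O → I
I → K
K → L
I → G
I → F
I → E
E → H
P → C

Visit order: A, J, N, D, B, M, P, O, I, K, L, G, F, E, H, C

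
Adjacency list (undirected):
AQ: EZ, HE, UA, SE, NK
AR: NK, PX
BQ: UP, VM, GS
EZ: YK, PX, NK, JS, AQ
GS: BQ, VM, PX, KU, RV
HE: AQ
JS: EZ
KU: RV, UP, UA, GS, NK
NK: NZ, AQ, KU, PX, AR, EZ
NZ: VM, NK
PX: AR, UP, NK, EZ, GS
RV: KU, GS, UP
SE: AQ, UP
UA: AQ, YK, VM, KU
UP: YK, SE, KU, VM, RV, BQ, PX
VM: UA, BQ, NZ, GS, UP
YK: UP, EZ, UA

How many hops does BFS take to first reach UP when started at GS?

Level 0: GS
Level 1: BQ, KU, PX, RV, VM
Level 2: AR, EZ, NK, NZ, UA, UP
Level 3: AQ, JS, SE, YK
Level 4: HE
UP first appears at level 2.

2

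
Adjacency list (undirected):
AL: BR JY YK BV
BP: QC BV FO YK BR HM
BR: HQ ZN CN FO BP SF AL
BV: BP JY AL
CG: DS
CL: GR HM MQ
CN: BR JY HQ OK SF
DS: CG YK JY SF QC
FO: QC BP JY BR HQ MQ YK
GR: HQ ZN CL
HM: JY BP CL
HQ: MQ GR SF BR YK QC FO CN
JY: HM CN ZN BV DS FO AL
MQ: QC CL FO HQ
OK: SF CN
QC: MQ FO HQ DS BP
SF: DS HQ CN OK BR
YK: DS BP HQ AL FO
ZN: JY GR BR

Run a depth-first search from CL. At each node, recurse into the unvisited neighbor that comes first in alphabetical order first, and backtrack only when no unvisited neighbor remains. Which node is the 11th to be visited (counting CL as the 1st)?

OK

Visit CL
CL → GR
GR → HQ
HQ → BR
BR → AL
AL → BV
BV → BP
BP → FO
FO → JY
JY → CN
CN → OK
OK → SF
SF → DS
DS → CG
DS → QC
QC → MQ
DS → YK
JY → HM
JY → ZN

Visit order: CL, GR, HQ, BR, AL, BV, BP, FO, JY, CN, OK, SF, DS, CG, QC, MQ, YK, HM, ZN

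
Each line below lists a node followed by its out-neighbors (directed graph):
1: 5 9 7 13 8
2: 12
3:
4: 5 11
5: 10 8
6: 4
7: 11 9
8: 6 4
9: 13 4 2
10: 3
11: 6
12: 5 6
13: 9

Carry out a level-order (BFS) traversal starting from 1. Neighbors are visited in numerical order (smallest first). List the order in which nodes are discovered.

1, 5, 7, 8, 9, 13, 10, 11, 4, 6, 2, 3, 12

Visit 1; enqueue 5, 7, 8, 9, 13 → queue [5, 7, 8, 9, 13]
Visit 5; enqueue 10 → queue [7, 8, 9, 13, 10]
Visit 7; enqueue 11 → queue [8, 9, 13, 10, 11]
Visit 8; enqueue 4, 6 → queue [9, 13, 10, 11, 4, 6]
Visit 9; enqueue 2 → queue [13, 10, 11, 4, 6, 2]
Visit 13 → queue [10, 11, 4, 6, 2]
Visit 10; enqueue 3 → queue [11, 4, 6, 2, 3]
Visit 11 → queue [4, 6, 2, 3]
Visit 4 → queue [6, 2, 3]
Visit 6 → queue [2, 3]
Visit 2; enqueue 12 → queue [3, 12]
Visit 3 → queue [12]
Visit 12 → queue []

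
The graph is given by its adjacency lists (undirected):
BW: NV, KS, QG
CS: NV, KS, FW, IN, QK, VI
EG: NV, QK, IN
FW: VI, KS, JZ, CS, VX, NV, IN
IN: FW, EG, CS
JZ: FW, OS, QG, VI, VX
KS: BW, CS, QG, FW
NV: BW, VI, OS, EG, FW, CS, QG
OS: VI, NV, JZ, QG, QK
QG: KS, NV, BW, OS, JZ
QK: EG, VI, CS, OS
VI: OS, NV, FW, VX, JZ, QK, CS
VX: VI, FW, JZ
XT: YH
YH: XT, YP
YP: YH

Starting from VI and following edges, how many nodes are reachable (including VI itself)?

BFS from VI visits: VI, CS, FW, JZ, NV, OS, QK, VX, IN, KS, QG, BW, EG
Reachable nodes: 13 of 16 total.

13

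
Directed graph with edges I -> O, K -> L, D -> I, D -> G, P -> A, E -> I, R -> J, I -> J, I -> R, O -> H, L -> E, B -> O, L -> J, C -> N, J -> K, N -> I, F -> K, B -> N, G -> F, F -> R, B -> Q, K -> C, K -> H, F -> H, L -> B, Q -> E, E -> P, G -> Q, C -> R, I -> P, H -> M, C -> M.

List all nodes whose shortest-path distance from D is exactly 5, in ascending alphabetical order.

Level 0: D
Level 1: G, I
Level 2: F, J, O, P, Q, R
Level 3: A, E, H, K
Level 4: C, L, M
Level 5: B, N

B, N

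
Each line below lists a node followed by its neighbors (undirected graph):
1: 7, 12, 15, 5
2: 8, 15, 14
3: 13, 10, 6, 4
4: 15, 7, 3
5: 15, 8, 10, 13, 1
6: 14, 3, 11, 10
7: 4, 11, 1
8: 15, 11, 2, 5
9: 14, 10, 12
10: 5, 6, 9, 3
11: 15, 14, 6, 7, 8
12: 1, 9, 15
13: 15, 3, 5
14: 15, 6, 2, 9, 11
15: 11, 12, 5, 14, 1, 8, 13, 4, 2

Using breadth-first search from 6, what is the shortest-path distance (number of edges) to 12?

3

Level 0: 6
Level 1: 3, 10, 11, 14
Level 2: 2, 4, 5, 7, 8, 9, 13, 15
Level 3: 1, 12
12 first appears at level 3.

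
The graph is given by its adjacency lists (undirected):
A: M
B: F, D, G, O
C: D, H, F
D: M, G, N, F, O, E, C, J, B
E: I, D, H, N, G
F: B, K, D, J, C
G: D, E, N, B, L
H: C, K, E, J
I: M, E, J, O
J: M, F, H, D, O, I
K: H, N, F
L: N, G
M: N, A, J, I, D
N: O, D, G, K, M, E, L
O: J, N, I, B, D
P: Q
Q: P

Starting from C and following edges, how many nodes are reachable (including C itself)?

BFS from C visits: C, H, F, D, K, J, E, B, O, N, M, G, I, L, A
Reachable nodes: 15 of 17 total.

15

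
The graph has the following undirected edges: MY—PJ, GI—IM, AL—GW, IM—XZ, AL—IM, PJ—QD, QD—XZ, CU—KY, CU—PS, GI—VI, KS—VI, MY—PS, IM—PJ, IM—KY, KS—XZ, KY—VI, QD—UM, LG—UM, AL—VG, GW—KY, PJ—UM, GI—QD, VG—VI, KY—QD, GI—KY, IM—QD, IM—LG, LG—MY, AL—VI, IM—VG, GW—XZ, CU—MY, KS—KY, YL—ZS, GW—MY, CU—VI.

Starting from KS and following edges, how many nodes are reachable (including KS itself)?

BFS from KS visits: KS, KY, VI, XZ, CU, GI, GW, IM, QD, AL, VG, MY, PS, LG, PJ, UM
Reachable nodes: 16 of 18 total.

16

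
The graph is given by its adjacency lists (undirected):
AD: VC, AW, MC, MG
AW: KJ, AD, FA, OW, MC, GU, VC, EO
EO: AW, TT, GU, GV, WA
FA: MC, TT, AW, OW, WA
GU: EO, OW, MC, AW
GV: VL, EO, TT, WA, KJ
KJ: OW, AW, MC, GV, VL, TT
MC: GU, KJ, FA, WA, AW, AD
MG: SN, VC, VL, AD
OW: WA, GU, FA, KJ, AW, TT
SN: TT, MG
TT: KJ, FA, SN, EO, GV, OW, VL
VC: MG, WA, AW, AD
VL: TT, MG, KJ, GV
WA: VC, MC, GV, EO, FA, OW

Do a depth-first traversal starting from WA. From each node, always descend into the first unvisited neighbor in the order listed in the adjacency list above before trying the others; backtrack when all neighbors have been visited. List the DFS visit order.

Visit WA
WA → VC
VC → MG
MG → SN
SN → TT
TT → KJ
KJ → OW
OW → GU
GU → EO
EO → AW
AW → AD
AD → MC
MC → FA
EO → GV
GV → VL

WA, VC, MG, SN, TT, KJ, OW, GU, EO, AW, AD, MC, FA, GV, VL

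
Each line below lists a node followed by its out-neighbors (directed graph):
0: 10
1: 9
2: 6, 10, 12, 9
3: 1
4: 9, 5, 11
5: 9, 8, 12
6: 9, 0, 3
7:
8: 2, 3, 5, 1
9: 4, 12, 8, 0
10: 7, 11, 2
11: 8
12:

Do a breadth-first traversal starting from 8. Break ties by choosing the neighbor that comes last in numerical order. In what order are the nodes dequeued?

8, 5, 3, 2, 1, 12, 9, 10, 6, 4, 0, 11, 7

Visit 8; enqueue 5, 3, 2, 1 → queue [5, 3, 2, 1]
Visit 5; enqueue 12, 9 → queue [3, 2, 1, 12, 9]
Visit 3 → queue [2, 1, 12, 9]
Visit 2; enqueue 10, 6 → queue [1, 12, 9, 10, 6]
Visit 1 → queue [12, 9, 10, 6]
Visit 12 → queue [9, 10, 6]
Visit 9; enqueue 4, 0 → queue [10, 6, 4, 0]
Visit 10; enqueue 11, 7 → queue [6, 4, 0, 11, 7]
Visit 6 → queue [4, 0, 11, 7]
Visit 4 → queue [0, 11, 7]
Visit 0 → queue [11, 7]
Visit 11 → queue [7]
Visit 7 → queue []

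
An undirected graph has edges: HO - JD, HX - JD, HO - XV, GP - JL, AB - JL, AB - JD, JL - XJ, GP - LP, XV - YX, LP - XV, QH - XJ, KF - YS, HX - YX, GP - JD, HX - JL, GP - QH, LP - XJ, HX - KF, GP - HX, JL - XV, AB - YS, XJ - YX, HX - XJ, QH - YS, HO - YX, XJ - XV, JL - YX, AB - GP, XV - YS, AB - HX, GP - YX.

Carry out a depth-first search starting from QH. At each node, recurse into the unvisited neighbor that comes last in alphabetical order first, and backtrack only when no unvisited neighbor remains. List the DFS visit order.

QH → YS → XV → YX → XJ → LP → GP → JL → HX → KF → JD → HO → AB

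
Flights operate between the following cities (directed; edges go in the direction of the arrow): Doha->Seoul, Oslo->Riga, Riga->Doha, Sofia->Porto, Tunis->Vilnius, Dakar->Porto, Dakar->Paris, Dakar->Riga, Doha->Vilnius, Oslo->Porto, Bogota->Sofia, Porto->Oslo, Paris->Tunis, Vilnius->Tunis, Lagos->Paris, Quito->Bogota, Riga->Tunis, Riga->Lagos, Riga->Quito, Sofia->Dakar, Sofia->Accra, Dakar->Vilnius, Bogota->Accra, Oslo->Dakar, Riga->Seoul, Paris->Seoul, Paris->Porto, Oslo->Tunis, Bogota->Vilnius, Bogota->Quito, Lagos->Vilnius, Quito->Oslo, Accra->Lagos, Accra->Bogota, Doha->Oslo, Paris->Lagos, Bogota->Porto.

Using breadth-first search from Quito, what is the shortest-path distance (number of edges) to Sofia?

2

Level 0: Quito
Level 1: Bogota, Oslo
Level 2: Accra, Dakar, Porto, Riga, Sofia, Tunis, Vilnius
Level 3: Doha, Lagos, Paris, Seoul
Sofia first appears at level 2.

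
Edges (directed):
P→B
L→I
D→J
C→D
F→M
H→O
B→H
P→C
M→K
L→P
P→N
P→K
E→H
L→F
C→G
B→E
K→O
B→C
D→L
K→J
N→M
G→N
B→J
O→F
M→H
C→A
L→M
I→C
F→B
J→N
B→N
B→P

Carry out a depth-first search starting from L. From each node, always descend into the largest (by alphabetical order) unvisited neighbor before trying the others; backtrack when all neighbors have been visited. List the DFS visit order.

L, P, N, M, K, O, F, B, J, H, E, C, G, D, A, I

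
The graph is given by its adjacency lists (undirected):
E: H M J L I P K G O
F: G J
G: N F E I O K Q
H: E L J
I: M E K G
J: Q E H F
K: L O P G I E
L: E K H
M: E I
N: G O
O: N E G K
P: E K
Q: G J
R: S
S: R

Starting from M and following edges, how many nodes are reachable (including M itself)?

13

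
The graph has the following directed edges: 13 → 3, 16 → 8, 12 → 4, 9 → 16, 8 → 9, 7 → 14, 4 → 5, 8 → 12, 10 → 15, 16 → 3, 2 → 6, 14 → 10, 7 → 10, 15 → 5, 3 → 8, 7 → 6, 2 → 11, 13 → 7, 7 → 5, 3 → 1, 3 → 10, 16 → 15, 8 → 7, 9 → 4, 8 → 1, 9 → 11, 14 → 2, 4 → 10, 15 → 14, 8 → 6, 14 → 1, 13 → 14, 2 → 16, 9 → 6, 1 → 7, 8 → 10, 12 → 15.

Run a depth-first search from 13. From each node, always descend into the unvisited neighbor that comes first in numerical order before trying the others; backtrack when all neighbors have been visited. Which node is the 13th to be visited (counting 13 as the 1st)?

Visit 13
13 → 3
3 → 1
1 → 7
7 → 5
7 → 6
7 → 10
10 → 15
15 → 14
14 → 2
2 → 11
2 → 16
16 → 8
8 → 9
9 → 4
8 → 12

Visit order: 13, 3, 1, 7, 5, 6, 10, 15, 14, 2, 11, 16, 8, 9, 4, 12

8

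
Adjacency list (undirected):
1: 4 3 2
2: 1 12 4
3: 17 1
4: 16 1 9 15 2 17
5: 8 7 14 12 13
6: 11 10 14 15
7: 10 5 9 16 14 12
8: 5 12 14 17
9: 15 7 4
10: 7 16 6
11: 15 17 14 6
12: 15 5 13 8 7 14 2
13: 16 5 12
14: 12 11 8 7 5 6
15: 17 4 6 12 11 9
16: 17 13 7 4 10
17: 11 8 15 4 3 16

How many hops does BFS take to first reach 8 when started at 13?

2

Level 0: 13
Level 1: 5, 12, 16
Level 2: 2, 4, 7, 8, 10, 14, 15, 17
Level 3: 1, 3, 6, 9, 11
8 first appears at level 2.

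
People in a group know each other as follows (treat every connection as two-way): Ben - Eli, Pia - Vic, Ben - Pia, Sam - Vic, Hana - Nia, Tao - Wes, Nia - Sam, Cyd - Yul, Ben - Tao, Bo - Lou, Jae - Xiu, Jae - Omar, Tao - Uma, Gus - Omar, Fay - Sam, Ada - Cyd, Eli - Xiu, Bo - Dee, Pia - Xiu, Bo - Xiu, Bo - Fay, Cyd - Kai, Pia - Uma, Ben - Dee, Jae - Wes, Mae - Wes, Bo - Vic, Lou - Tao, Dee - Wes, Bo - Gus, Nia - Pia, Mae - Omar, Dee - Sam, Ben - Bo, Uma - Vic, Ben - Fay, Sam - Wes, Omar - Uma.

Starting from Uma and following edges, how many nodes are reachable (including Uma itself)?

BFS from Uma visits: Uma, Omar, Pia, Tao, Vic, Gus, Jae, Mae, Ben, Nia, Xiu, Lou, Wes, Bo, Sam, Dee, Eli, Fay, Hana
Reachable nodes: 19 of 23 total.

19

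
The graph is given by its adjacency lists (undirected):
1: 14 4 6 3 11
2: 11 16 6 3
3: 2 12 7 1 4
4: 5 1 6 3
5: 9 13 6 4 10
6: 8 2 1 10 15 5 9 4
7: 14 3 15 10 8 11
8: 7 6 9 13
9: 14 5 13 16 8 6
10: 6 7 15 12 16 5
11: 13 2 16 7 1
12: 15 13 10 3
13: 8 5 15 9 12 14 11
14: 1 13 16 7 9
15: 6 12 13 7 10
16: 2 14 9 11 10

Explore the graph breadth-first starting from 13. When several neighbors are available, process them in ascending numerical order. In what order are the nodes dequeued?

Visit 13; enqueue 5, 8, 9, 11, 12, 14, 15 → queue [5, 8, 9, 11, 12, 14, 15]
Visit 5; enqueue 4, 6, 10 → queue [8, 9, 11, 12, 14, 15, 4, 6, 10]
Visit 8; enqueue 7 → queue [9, 11, 12, 14, 15, 4, 6, 10, 7]
Visit 9; enqueue 16 → queue [11, 12, 14, 15, 4, 6, 10, 7, 16]
Visit 11; enqueue 1, 2 → queue [12, 14, 15, 4, 6, 10, 7, 16, 1, 2]
Visit 12; enqueue 3 → queue [14, 15, 4, 6, 10, 7, 16, 1, 2, 3]
Visit 14 → queue [15, 4, 6, 10, 7, 16, 1, 2, 3]
Visit 15 → queue [4, 6, 10, 7, 16, 1, 2, 3]
Visit 4 → queue [6, 10, 7, 16, 1, 2, 3]
Visit 6 → queue [10, 7, 16, 1, 2, 3]
Visit 10 → queue [7, 16, 1, 2, 3]
Visit 7 → queue [16, 1, 2, 3]
Visit 16 → queue [1, 2, 3]
Visit 1 → queue [2, 3]
Visit 2 → queue [3]
Visit 3 → queue []

13 → 5 → 8 → 9 → 11 → 12 → 14 → 15 → 4 → 6 → 10 → 7 → 16 → 1 → 2 → 3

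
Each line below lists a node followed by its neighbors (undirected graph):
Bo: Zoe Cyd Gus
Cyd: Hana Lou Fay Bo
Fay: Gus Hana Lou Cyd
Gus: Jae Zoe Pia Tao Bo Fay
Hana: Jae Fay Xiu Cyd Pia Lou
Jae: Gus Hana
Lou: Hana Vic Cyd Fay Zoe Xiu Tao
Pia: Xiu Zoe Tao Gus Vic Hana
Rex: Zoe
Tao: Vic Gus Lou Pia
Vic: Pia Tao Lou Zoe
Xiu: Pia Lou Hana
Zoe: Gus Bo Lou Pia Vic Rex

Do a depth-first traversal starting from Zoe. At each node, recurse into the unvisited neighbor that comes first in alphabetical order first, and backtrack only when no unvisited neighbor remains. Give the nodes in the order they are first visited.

Visit Zoe
Zoe → Bo
Bo → Cyd
Cyd → Fay
Fay → Gus
Gus → Jae
Jae → Hana
Hana → Lou
Lou → Tao
Tao → Pia
Pia → Vic
Pia → Xiu
Zoe → Rex

Zoe, Bo, Cyd, Fay, Gus, Jae, Hana, Lou, Tao, Pia, Vic, Xiu, Rex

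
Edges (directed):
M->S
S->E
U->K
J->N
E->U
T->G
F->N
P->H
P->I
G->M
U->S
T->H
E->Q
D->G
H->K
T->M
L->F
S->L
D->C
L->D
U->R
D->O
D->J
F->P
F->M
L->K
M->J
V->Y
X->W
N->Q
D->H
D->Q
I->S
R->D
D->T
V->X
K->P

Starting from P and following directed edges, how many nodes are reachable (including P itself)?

19

BFS from P visits: P, I, H, S, K, L, E, F, D, U, Q, N, M, T, O, J, G, C, R
Reachable nodes: 19 of 23 total.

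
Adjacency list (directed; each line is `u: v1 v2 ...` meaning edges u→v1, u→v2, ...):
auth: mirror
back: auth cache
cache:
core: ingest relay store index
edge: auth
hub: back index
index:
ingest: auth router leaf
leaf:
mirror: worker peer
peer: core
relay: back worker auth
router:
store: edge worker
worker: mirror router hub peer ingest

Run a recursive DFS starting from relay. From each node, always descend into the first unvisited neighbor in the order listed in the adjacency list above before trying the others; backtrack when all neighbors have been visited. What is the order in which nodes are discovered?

relay, back, auth, mirror, worker, router, hub, index, peer, core, ingest, leaf, store, edge, cache

Visit relay
relay → back
back → auth
auth → mirror
mirror → worker
worker → router
worker → hub
hub → index
worker → peer
peer → core
core → ingest
ingest → leaf
core → store
store → edge
back → cache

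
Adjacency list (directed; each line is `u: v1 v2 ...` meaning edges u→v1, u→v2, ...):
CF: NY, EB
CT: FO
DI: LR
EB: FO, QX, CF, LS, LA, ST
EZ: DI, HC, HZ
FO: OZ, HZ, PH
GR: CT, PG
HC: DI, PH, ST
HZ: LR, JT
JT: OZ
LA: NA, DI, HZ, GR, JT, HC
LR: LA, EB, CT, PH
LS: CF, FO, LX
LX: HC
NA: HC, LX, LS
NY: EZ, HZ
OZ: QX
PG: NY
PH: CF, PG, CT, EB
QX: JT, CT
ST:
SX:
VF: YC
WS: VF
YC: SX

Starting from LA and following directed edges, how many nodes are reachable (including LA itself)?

21

BFS from LA visits: LA, NA, JT, HZ, HC, GR, DI, LX, LS, OZ, LR, ST, PH, PG, CT, FO, CF, QX, EB, NY, EZ
Reachable nodes: 21 of 25 total.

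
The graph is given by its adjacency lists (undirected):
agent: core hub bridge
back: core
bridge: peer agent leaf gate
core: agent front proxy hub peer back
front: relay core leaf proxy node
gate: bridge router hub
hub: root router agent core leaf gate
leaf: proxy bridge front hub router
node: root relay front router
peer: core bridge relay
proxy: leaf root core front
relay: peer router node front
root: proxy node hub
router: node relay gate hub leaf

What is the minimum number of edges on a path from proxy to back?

Level 0: proxy
Level 1: core, front, leaf, root
Level 2: agent, back, bridge, hub, node, peer, relay, router
Level 3: gate
back first appears at level 2.

2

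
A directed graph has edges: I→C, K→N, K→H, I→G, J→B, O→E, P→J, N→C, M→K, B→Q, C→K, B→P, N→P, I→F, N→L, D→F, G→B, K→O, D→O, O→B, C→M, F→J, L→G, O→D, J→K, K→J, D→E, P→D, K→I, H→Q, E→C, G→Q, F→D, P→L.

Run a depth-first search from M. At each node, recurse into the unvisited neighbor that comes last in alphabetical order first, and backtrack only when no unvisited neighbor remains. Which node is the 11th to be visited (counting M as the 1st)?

Visit M
M → K
K → O
O → E
E → C
O → D
D → F
F → J
J → B
B → Q
B → P
P → L
L → G
K → N
K → I
K → H

Visit order: M, K, O, E, C, D, F, J, B, Q, P, L, G, N, I, H

P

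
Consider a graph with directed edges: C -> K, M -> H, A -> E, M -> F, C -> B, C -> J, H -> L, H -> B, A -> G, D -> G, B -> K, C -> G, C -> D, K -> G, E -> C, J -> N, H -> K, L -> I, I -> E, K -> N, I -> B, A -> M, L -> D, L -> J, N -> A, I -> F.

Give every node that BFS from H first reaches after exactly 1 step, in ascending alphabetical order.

B, K, L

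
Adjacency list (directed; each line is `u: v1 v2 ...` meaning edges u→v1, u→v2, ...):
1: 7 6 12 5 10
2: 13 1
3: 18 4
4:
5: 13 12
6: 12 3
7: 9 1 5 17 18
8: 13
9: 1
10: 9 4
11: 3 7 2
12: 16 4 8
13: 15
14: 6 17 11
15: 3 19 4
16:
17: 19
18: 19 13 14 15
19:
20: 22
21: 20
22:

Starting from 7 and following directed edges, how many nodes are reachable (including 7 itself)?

19

BFS from 7 visits: 7, 9, 1, 5, 17, 18, 6, 12, 10, 13, 19, 14, 15, 3, 16, 4, 8, 11, 2
Reachable nodes: 19 of 22 total.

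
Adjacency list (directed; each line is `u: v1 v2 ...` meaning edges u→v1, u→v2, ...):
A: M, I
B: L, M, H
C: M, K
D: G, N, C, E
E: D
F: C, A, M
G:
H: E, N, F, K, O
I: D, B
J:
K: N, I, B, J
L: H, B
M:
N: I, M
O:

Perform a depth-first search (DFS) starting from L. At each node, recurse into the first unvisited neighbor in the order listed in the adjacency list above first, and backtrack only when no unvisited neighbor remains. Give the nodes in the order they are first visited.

L H E D G N I B M C K J F A O

Visit L
L → H
H → E
E → D
D → G
D → N
N → I
I → B
B → M
D → C
C → K
K → J
H → F
F → A
H → O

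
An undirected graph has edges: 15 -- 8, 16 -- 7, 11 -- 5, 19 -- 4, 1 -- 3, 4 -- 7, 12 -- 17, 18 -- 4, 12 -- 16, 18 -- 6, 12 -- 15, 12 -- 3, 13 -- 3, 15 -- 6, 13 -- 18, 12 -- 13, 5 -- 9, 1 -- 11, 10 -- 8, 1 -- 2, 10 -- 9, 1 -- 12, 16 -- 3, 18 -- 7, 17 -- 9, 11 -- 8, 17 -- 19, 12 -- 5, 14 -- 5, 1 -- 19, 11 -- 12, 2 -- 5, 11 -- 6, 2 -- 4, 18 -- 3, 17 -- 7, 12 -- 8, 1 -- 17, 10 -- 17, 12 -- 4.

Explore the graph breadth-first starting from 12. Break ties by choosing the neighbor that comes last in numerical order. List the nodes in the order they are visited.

12 -> 17 -> 16 -> 15 -> 13 -> 11 -> 8 -> 5 -> 4 -> 3 -> 1 -> 19 -> 10 -> 9 -> 7 -> 6 -> 18 -> 14 -> 2

Visit 12; enqueue 17, 16, 15, 13, 11, 8, 5, 4, 3, 1 → queue [17, 16, 15, 13, 11, 8, 5, 4, 3, 1]
Visit 17; enqueue 19, 10, 9, 7 → queue [16, 15, 13, 11, 8, 5, 4, 3, 1, 19, 10, 9, 7]
Visit 16 → queue [15, 13, 11, 8, 5, 4, 3, 1, 19, 10, 9, 7]
Visit 15; enqueue 6 → queue [13, 11, 8, 5, 4, 3, 1, 19, 10, 9, 7, 6]
Visit 13; enqueue 18 → queue [11, 8, 5, 4, 3, 1, 19, 10, 9, 7, 6, 18]
Visit 11 → queue [8, 5, 4, 3, 1, 19, 10, 9, 7, 6, 18]
Visit 8 → queue [5, 4, 3, 1, 19, 10, 9, 7, 6, 18]
Visit 5; enqueue 14, 2 → queue [4, 3, 1, 19, 10, 9, 7, 6, 18, 14, 2]
Visit 4 → queue [3, 1, 19, 10, 9, 7, 6, 18, 14, 2]
Visit 3 → queue [1, 19, 10, 9, 7, 6, 18, 14, 2]
Visit 1 → queue [19, 10, 9, 7, 6, 18, 14, 2]
Visit 19 → queue [10, 9, 7, 6, 18, 14, 2]
Visit 10 → queue [9, 7, 6, 18, 14, 2]
Visit 9 → queue [7, 6, 18, 14, 2]
Visit 7 → queue [6, 18, 14, 2]
Visit 6 → queue [18, 14, 2]
Visit 18 → queue [14, 2]
Visit 14 → queue [2]
Visit 2 → queue []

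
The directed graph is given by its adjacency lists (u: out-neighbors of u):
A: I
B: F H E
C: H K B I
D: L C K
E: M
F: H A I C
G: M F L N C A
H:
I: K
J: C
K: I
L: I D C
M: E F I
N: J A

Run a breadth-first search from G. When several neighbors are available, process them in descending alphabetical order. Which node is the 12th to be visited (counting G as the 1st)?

H

Visit G; enqueue N, M, L, F, C, A → queue [N, M, L, F, C, A]
Visit N; enqueue J → queue [M, L, F, C, A, J]
Visit M; enqueue I, E → queue [L, F, C, A, J, I, E]
Visit L; enqueue D → queue [F, C, A, J, I, E, D]
Visit F; enqueue H → queue [C, A, J, I, E, D, H]
Visit C; enqueue K, B → queue [A, J, I, E, D, H, K, B]
Visit A → queue [J, I, E, D, H, K, B]
Visit J → queue [I, E, D, H, K, B]
Visit I → queue [E, D, H, K, B]
Visit E → queue [D, H, K, B]
Visit D → queue [H, K, B]
Visit H → queue [K, B]
Visit K → queue [B]
Visit B → queue []

Visit order: G, N, M, L, F, C, A, J, I, E, D, H, K, B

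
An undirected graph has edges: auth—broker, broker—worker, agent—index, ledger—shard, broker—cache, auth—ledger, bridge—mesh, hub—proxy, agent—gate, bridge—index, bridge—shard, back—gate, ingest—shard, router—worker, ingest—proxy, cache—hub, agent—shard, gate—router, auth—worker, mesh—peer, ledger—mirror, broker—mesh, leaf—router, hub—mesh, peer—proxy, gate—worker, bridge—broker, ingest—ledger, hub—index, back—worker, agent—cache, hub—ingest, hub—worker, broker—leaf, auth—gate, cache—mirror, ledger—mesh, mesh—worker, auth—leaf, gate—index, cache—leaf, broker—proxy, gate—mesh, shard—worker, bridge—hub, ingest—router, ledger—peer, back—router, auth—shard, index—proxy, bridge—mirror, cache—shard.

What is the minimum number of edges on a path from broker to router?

2

Level 0: broker
Level 1: auth, bridge, cache, leaf, mesh, proxy, worker
Level 2: agent, back, gate, hub, index, ingest, ledger, mirror, peer, router, shard
router first appears at level 2.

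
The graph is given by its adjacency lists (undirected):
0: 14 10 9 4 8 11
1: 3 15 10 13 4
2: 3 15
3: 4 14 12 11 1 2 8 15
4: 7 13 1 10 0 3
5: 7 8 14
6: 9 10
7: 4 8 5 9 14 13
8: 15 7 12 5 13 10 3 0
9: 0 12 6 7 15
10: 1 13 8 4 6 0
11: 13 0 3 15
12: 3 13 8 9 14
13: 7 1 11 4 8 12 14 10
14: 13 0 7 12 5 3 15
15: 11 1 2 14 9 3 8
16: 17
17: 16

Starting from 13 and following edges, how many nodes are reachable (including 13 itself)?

16

BFS from 13 visits: 13, 7, 1, 11, 4, 8, 12, 14, 10, 5, 9, 3, 15, 0, 6, 2
Reachable nodes: 16 of 18 total.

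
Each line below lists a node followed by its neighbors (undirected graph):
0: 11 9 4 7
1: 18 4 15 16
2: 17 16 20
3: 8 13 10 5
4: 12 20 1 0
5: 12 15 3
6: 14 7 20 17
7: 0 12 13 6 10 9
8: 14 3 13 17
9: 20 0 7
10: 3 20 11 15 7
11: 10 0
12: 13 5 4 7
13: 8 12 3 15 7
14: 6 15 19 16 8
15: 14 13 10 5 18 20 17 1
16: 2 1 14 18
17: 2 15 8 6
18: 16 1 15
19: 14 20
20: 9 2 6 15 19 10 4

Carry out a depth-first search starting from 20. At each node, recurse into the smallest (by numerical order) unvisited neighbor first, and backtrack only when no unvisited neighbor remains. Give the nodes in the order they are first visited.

20 -> 2 -> 16 -> 1 -> 4 -> 0 -> 7 -> 6 -> 14 -> 8 -> 3 -> 5 -> 12 -> 13 -> 15 -> 10 -> 11 -> 17 -> 18 -> 19 -> 9

Visit 20
20 → 2
2 → 16
16 → 1
1 → 4
4 → 0
0 → 7
7 → 6
6 → 14
14 → 8
8 → 3
3 → 5
5 → 12
12 → 13
13 → 15
15 → 10
10 → 11
15 → 17
15 → 18
14 → 19
7 → 9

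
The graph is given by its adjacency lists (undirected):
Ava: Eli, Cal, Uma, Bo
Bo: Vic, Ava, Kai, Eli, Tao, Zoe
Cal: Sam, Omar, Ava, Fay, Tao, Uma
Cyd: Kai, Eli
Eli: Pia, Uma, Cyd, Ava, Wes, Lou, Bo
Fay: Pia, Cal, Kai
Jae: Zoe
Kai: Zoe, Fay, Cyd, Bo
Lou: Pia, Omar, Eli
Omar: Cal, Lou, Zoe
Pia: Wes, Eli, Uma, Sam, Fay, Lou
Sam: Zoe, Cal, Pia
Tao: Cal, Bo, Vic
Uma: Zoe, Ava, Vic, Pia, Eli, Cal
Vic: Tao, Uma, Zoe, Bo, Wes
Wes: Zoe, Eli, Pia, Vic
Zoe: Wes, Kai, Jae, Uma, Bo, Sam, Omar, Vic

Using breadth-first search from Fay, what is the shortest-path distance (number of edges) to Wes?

2

Level 0: Fay
Level 1: Cal, Kai, Pia
Level 2: Ava, Bo, Cyd, Eli, Lou, Omar, Sam, Tao, Uma, Wes, Zoe
Level 3: Jae, Vic
Wes first appears at level 2.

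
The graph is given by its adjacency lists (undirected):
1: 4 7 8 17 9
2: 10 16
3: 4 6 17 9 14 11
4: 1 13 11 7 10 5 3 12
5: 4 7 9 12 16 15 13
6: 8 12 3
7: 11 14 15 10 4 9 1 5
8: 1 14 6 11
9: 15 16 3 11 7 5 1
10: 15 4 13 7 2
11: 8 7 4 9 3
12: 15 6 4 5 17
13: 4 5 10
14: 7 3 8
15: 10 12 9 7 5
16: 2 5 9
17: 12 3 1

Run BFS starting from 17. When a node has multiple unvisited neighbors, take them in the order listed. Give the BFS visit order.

Visit 17; enqueue 12, 3, 1 → queue [12, 3, 1]
Visit 12; enqueue 15, 6, 4, 5 → queue [3, 1, 15, 6, 4, 5]
Visit 3; enqueue 9, 14, 11 → queue [1, 15, 6, 4, 5, 9, 14, 11]
Visit 1; enqueue 7, 8 → queue [15, 6, 4, 5, 9, 14, 11, 7, 8]
Visit 15; enqueue 10 → queue [6, 4, 5, 9, 14, 11, 7, 8, 10]
Visit 6 → queue [4, 5, 9, 14, 11, 7, 8, 10]
Visit 4; enqueue 13 → queue [5, 9, 14, 11, 7, 8, 10, 13]
Visit 5; enqueue 16 → queue [9, 14, 11, 7, 8, 10, 13, 16]
Visit 9 → queue [14, 11, 7, 8, 10, 13, 16]
Visit 14 → queue [11, 7, 8, 10, 13, 16]
Visit 11 → queue [7, 8, 10, 13, 16]
Visit 7 → queue [8, 10, 13, 16]
Visit 8 → queue [10, 13, 16]
Visit 10; enqueue 2 → queue [13, 16, 2]
Visit 13 → queue [16, 2]
Visit 16 → queue [2]
Visit 2 → queue []

17, 12, 3, 1, 15, 6, 4, 5, 9, 14, 11, 7, 8, 10, 13, 16, 2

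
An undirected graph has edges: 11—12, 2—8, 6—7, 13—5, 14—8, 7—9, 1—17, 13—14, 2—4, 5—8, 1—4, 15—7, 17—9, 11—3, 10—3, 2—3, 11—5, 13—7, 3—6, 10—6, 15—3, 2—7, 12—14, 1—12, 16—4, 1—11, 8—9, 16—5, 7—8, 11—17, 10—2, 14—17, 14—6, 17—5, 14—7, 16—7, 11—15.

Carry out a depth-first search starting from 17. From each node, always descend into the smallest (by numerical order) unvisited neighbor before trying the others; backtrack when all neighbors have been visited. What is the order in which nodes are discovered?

17 -> 1 -> 4 -> 2 -> 3 -> 6 -> 7 -> 8 -> 5 -> 11 -> 12 -> 14 -> 13 -> 15 -> 16 -> 9 -> 10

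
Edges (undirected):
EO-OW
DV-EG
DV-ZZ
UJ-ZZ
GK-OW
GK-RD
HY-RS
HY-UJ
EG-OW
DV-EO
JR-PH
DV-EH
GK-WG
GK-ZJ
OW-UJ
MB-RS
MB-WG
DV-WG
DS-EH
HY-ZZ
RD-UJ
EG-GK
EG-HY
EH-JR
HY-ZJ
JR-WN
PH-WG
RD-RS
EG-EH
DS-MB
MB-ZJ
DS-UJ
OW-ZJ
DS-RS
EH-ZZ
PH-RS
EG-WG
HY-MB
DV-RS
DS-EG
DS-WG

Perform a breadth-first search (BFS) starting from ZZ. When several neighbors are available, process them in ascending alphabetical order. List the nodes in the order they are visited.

Visit ZZ; enqueue DV, EH, HY, UJ → queue [DV, EH, HY, UJ]
Visit DV; enqueue EG, EO, RS, WG → queue [EH, HY, UJ, EG, EO, RS, WG]
Visit EH; enqueue DS, JR → queue [HY, UJ, EG, EO, RS, WG, DS, JR]
Visit HY; enqueue MB, ZJ → queue [UJ, EG, EO, RS, WG, DS, JR, MB, ZJ]
Visit UJ; enqueue OW, RD → queue [EG, EO, RS, WG, DS, JR, MB, ZJ, OW, RD]
Visit EG; enqueue GK → queue [EO, RS, WG, DS, JR, MB, ZJ, OW, RD, GK]
Visit EO → queue [RS, WG, DS, JR, MB, ZJ, OW, RD, GK]
Visit RS; enqueue PH → queue [WG, DS, JR, MB, ZJ, OW, RD, GK, PH]
Visit WG → queue [DS, JR, MB, ZJ, OW, RD, GK, PH]
Visit DS → queue [JR, MB, ZJ, OW, RD, GK, PH]
Visit JR; enqueue WN → queue [MB, ZJ, OW, RD, GK, PH, WN]
Visit MB → queue [ZJ, OW, RD, GK, PH, WN]
Visit ZJ → queue [OW, RD, GK, PH, WN]
Visit OW → queue [RD, GK, PH, WN]
Visit RD → queue [GK, PH, WN]
Visit GK → queue [PH, WN]
Visit PH → queue [WN]
Visit WN → queue []

ZZ DV EH HY UJ EG EO RS WG DS JR MB ZJ OW RD GK PH WN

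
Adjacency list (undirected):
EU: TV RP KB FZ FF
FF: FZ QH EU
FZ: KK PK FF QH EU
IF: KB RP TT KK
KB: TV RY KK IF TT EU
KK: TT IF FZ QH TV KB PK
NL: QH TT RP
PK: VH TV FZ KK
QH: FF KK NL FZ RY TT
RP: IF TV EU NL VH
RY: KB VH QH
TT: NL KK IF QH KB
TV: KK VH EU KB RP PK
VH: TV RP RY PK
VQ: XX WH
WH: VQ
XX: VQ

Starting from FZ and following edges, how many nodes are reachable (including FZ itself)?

BFS from FZ visits: FZ, EU, FF, KK, PK, QH, KB, RP, TV, IF, TT, VH, NL, RY
Reachable nodes: 14 of 17 total.

14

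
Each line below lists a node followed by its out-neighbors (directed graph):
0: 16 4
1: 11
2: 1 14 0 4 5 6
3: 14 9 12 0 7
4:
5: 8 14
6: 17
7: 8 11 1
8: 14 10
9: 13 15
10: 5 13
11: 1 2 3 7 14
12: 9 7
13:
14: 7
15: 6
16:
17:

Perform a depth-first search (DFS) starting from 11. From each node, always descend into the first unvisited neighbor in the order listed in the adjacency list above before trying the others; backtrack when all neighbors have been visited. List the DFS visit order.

11 -> 1 -> 2 -> 14 -> 7 -> 8 -> 10 -> 5 -> 13 -> 0 -> 16 -> 4 -> 6 -> 17 -> 3 -> 9 -> 15 -> 12

Visit 11
11 → 1
11 → 2
2 → 14
14 → 7
7 → 8
8 → 10
10 → 5
10 → 13
2 → 0
0 → 16
0 → 4
2 → 6
6 → 17
11 → 3
3 → 9
9 → 15
3 → 12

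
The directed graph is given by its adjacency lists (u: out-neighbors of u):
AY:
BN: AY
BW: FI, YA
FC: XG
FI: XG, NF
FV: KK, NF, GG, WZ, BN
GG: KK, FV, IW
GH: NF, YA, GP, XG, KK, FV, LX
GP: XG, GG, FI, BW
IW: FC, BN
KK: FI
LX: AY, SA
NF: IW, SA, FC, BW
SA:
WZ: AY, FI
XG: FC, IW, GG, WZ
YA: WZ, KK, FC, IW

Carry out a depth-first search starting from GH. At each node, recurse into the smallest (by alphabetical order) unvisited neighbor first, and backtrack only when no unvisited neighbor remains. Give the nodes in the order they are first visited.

GH, FV, BN, AY, GG, IW, FC, XG, WZ, FI, NF, BW, YA, KK, SA, GP, LX

Visit GH
GH → FV
FV → BN
BN → AY
FV → GG
GG → IW
IW → FC
FC → XG
XG → WZ
WZ → FI
FI → NF
NF → BW
BW → YA
YA → KK
NF → SA
GH → GP
GH → LX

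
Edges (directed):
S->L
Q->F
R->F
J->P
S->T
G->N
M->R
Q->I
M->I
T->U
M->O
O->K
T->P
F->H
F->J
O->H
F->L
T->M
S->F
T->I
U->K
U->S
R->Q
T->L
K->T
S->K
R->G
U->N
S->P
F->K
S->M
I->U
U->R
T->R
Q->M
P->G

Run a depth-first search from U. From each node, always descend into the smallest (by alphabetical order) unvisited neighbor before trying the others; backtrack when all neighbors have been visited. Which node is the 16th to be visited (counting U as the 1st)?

Visit U
U → K
K → T
T → I
T → L
T → M
M → O
O → H
M → R
R → F
F → J
J → P
P → G
G → N
R → Q
U → S

Visit order: U, K, T, I, L, M, O, H, R, F, J, P, G, N, Q, S

S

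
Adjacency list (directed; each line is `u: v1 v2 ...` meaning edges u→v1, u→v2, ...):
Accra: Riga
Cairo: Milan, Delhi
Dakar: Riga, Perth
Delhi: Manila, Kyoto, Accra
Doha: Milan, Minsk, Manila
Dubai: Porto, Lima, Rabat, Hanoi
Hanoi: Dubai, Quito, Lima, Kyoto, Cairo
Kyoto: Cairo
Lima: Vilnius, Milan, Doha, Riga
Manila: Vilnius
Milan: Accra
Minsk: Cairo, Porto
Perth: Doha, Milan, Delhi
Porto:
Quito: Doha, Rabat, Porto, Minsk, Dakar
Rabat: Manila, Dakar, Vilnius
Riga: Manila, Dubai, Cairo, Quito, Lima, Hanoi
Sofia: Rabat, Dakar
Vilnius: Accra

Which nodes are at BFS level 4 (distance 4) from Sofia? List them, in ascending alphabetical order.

Level 0: Sofia
Level 1: Dakar, Rabat
Level 2: Manila, Perth, Riga, Vilnius
Level 3: Accra, Cairo, Delhi, Doha, Dubai, Hanoi, Lima, Milan, Quito
Level 4: Kyoto, Minsk, Porto

Kyoto, Minsk, Porto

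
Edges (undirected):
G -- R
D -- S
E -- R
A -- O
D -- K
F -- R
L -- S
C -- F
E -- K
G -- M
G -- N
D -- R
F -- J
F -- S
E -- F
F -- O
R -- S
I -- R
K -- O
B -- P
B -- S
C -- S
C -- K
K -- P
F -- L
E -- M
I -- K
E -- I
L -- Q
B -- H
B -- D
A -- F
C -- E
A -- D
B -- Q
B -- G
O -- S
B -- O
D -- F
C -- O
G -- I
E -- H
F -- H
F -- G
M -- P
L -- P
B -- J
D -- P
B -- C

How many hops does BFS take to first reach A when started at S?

Level 0: S
Level 1: B, C, D, F, L, O, R
Level 2: A, E, G, H, I, J, K, P, Q
Level 3: M, N
A first appears at level 2.

2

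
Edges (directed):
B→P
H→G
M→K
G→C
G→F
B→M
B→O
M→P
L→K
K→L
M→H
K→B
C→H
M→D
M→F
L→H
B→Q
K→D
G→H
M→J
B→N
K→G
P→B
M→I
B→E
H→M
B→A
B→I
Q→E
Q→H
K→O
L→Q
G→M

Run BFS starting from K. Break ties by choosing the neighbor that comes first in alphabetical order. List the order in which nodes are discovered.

Visit K; enqueue B, D, G, L, O → queue [B, D, G, L, O]
Visit B; enqueue A, E, I, M, N, P, Q → queue [D, G, L, O, A, E, I, M, N, P, Q]
Visit D → queue [G, L, O, A, E, I, M, N, P, Q]
Visit G; enqueue C, F, H → queue [L, O, A, E, I, M, N, P, Q, C, F, H]
Visit L → queue [O, A, E, I, M, N, P, Q, C, F, H]
Visit O → queue [A, E, I, M, N, P, Q, C, F, H]
Visit A → queue [E, I, M, N, P, Q, C, F, H]
Visit E → queue [I, M, N, P, Q, C, F, H]
Visit I → queue [M, N, P, Q, C, F, H]
Visit M; enqueue J → queue [N, P, Q, C, F, H, J]
Visit N → queue [P, Q, C, F, H, J]
Visit P → queue [Q, C, F, H, J]
Visit Q → queue [C, F, H, J]
Visit C → queue [F, H, J]
Visit F → queue [H, J]
Visit H → queue [J]
Visit J → queue []

K -> B -> D -> G -> L -> O -> A -> E -> I -> M -> N -> P -> Q -> C -> F -> H -> J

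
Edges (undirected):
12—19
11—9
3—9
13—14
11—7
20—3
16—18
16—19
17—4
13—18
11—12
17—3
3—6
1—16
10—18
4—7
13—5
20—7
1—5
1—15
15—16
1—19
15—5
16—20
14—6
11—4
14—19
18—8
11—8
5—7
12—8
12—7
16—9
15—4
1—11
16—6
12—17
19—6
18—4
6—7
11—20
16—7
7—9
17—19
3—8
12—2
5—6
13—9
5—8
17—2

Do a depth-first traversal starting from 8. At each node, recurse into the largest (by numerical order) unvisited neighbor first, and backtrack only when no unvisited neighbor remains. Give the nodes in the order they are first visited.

Visit 8
8 → 18
18 → 16
16 → 20
20 → 11
11 → 12
12 → 19
19 → 17
17 → 4
4 → 15
15 → 5
5 → 13
13 → 14
14 → 6
6 → 7
7 → 9
9 → 3
5 → 1
17 → 2
18 → 10

8, 18, 16, 20, 11, 12, 19, 17, 4, 15, 5, 13, 14, 6, 7, 9, 3, 1, 2, 10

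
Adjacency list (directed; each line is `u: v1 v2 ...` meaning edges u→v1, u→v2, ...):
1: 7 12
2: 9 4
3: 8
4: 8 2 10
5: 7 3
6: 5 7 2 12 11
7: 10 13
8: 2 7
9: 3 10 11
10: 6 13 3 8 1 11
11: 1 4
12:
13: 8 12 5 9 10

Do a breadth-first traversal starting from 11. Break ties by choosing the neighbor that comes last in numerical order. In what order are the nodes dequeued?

11 → 4 → 1 → 10 → 8 → 2 → 12 → 7 → 13 → 6 → 3 → 9 → 5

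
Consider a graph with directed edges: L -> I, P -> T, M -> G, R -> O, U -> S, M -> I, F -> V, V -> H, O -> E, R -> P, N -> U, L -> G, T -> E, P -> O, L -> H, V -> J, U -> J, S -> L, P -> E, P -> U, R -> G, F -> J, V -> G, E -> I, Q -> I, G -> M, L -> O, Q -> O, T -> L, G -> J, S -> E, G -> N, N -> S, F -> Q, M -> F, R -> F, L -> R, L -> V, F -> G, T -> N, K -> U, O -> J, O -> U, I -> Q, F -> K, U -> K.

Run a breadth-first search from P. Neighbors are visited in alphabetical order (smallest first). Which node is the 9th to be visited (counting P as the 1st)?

N

Visit P; enqueue E, O, T, U → queue [E, O, T, U]
Visit E; enqueue I → queue [O, T, U, I]
Visit O; enqueue J → queue [T, U, I, J]
Visit T; enqueue L, N → queue [U, I, J, L, N]
Visit U; enqueue K, S → queue [I, J, L, N, K, S]
Visit I; enqueue Q → queue [J, L, N, K, S, Q]
Visit J → queue [L, N, K, S, Q]
Visit L; enqueue G, H, R, V → queue [N, K, S, Q, G, H, R, V]
Visit N → queue [K, S, Q, G, H, R, V]
Visit K → queue [S, Q, G, H, R, V]
Visit S → queue [Q, G, H, R, V]
Visit Q → queue [G, H, R, V]
Visit G; enqueue M → queue [H, R, V, M]
Visit H → queue [R, V, M]
Visit R; enqueue F → queue [V, M, F]
Visit V → queue [M, F]
Visit M → queue [F]
Visit F → queue []

Visit order: P, E, O, T, U, I, J, L, N, K, S, Q, G, H, R, V, M, F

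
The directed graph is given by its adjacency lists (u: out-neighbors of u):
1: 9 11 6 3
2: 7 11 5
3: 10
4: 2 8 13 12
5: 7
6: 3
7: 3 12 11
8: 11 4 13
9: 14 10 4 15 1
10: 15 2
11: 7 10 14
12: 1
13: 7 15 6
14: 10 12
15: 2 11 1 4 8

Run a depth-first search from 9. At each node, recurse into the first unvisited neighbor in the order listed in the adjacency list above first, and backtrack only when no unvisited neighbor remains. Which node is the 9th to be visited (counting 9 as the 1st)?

1

Visit 9
9 → 14
14 → 10
10 → 15
15 → 2
2 → 7
7 → 3
7 → 12
12 → 1
1 → 11
1 → 6
2 → 5
15 → 4
4 → 8
8 → 13

Visit order: 9, 14, 10, 15, 2, 7, 3, 12, 1, 11, 6, 5, 4, 8, 13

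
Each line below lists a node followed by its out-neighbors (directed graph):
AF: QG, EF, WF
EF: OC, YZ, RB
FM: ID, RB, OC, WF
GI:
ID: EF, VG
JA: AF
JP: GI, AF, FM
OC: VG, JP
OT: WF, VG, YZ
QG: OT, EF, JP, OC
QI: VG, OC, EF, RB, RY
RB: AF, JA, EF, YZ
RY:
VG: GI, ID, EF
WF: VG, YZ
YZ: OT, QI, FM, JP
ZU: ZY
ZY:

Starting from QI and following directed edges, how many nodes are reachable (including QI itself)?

BFS from QI visits: QI, VG, OC, EF, RB, RY, GI, ID, JP, YZ, AF, JA, FM, OT, QG, WF
Reachable nodes: 16 of 18 total.

16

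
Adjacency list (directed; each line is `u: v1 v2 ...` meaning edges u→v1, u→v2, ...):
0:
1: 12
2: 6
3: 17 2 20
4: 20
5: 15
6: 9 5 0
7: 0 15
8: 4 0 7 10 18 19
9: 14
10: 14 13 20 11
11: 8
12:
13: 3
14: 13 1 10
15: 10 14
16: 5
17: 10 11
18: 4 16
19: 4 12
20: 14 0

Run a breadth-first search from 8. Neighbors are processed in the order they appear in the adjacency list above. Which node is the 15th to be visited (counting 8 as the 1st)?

1

Visit 8; enqueue 4, 0, 7, 10, 18, 19 → queue [4, 0, 7, 10, 18, 19]
Visit 4; enqueue 20 → queue [0, 7, 10, 18, 19, 20]
Visit 0 → queue [7, 10, 18, 19, 20]
Visit 7; enqueue 15 → queue [10, 18, 19, 20, 15]
Visit 10; enqueue 14, 13, 11 → queue [18, 19, 20, 15, 14, 13, 11]
Visit 18; enqueue 16 → queue [19, 20, 15, 14, 13, 11, 16]
Visit 19; enqueue 12 → queue [20, 15, 14, 13, 11, 16, 12]
Visit 20 → queue [15, 14, 13, 11, 16, 12]
Visit 15 → queue [14, 13, 11, 16, 12]
Visit 14; enqueue 1 → queue [13, 11, 16, 12, 1]
Visit 13; enqueue 3 → queue [11, 16, 12, 1, 3]
Visit 11 → queue [16, 12, 1, 3]
Visit 16; enqueue 5 → queue [12, 1, 3, 5]
Visit 12 → queue [1, 3, 5]
Visit 1 → queue [3, 5]
Visit 3; enqueue 17, 2 → queue [5, 17, 2]
Visit 5 → queue [17, 2]
Visit 17 → queue [2]
Visit 2; enqueue 6 → queue [6]
Visit 6; enqueue 9 → queue [9]
Visit 9 → queue []

Visit order: 8, 4, 0, 7, 10, 18, 19, 20, 15, 14, 13, 11, 16, 12, 1, 3, 5, 17, 2, 6, 9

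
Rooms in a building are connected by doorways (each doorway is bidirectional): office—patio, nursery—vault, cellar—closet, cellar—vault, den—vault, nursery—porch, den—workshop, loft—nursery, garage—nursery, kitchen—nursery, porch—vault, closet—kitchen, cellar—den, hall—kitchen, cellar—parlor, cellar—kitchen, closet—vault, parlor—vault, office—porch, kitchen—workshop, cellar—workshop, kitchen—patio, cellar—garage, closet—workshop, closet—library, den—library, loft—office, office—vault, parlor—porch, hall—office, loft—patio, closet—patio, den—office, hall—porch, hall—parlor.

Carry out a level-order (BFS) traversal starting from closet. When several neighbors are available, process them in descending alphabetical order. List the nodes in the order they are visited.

closet -> workshop -> vault -> patio -> library -> kitchen -> cellar -> den -> porch -> parlor -> office -> nursery -> loft -> hall -> garage

Visit closet; enqueue workshop, vault, patio, library, kitchen, cellar → queue [workshop, vault, patio, library, kitchen, cellar]
Visit workshop; enqueue den → queue [vault, patio, library, kitchen, cellar, den]
Visit vault; enqueue porch, parlor, office, nursery → queue [patio, library, kitchen, cellar, den, porch, parlor, office, nursery]
Visit patio; enqueue loft → queue [library, kitchen, cellar, den, porch, parlor, office, nursery, loft]
Visit library → queue [kitchen, cellar, den, porch, parlor, office, nursery, loft]
Visit kitchen; enqueue hall → queue [cellar, den, porch, parlor, office, nursery, loft, hall]
Visit cellar; enqueue garage → queue [den, porch, parlor, office, nursery, loft, hall, garage]
Visit den → queue [porch, parlor, office, nursery, loft, hall, garage]
Visit porch → queue [parlor, office, nursery, loft, hall, garage]
Visit parlor → queue [office, nursery, loft, hall, garage]
Visit office → queue [nursery, loft, hall, garage]
Visit nursery → queue [loft, hall, garage]
Visit loft → queue [hall, garage]
Visit hall → queue [garage]
Visit garage → queue []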